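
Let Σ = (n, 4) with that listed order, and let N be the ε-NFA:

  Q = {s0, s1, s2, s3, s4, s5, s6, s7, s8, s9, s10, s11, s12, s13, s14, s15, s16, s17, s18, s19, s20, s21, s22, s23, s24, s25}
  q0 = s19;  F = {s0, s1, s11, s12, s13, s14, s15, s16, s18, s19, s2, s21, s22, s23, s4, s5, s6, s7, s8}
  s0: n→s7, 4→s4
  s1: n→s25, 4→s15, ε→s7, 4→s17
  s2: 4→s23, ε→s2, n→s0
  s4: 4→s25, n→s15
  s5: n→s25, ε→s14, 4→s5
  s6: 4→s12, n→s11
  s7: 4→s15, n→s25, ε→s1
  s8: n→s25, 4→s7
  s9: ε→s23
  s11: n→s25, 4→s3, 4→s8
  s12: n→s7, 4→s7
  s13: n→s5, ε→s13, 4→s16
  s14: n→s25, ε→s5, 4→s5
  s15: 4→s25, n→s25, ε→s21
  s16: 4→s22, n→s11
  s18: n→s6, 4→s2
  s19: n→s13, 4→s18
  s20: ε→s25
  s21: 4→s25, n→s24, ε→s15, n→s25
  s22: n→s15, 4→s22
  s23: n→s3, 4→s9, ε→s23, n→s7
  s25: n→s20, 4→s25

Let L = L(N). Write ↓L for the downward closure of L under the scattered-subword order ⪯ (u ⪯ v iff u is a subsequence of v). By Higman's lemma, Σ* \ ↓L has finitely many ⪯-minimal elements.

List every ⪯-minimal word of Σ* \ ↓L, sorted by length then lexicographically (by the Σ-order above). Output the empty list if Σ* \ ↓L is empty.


|Q|=26, |F|=19, |δ|=55 (11 ε).
min D↑ (17 st, q0=0, F={7}): 0:n→1,4→2 1:n→3,4→4 2:n→5,4→6 3:n→7,4→3 4:n→8,4→9 5:n→8,4→10 6:n→11,4→12 7:n→7,4→7 8:n→7,4→13 9:n→14,4→9 10:n→15,4→15 11:n→15,4→16 12:n→15,4→12 13:n→7,4→15 14:n→7,4→7 15:n→7,4→14 16:n→14,4→7.
'nnn': N↓-sim [25, 20, 13, 3] end={s20,s24,s25} — reject; 3/3 deletions ∈↓L.
'n44n4': run [25, 20, 17, 13, 5, 2] end={s20,s25} rej; 5/5 deletions ∈↓L.
'4n44n': N↓-sim [25, 23, 15, 12, 8, 3] end={s20,s24,s25} — reject; 5/5 deletions ∈↓L.
'44n44': N↓-sim [25, 23, 19, 11, 7, 2] end={s20,s25} — reject; 5/5 single-dels accept.
'444nn': N↓-sim [25, 23, 19, 15, 9, 3] end={s20,s24,s25} ∉↓L; 5/5 del acc.
'4n4444': |S_i|=[25, 23, 15, 12, 8, 6, 2] end={s20,s25} ∉↓L; 6/6 single-dels accept.
6 obstructions.

Antichain: [nnn, n44n4, 4n44n, 44n44, 444nn, 4n4444].


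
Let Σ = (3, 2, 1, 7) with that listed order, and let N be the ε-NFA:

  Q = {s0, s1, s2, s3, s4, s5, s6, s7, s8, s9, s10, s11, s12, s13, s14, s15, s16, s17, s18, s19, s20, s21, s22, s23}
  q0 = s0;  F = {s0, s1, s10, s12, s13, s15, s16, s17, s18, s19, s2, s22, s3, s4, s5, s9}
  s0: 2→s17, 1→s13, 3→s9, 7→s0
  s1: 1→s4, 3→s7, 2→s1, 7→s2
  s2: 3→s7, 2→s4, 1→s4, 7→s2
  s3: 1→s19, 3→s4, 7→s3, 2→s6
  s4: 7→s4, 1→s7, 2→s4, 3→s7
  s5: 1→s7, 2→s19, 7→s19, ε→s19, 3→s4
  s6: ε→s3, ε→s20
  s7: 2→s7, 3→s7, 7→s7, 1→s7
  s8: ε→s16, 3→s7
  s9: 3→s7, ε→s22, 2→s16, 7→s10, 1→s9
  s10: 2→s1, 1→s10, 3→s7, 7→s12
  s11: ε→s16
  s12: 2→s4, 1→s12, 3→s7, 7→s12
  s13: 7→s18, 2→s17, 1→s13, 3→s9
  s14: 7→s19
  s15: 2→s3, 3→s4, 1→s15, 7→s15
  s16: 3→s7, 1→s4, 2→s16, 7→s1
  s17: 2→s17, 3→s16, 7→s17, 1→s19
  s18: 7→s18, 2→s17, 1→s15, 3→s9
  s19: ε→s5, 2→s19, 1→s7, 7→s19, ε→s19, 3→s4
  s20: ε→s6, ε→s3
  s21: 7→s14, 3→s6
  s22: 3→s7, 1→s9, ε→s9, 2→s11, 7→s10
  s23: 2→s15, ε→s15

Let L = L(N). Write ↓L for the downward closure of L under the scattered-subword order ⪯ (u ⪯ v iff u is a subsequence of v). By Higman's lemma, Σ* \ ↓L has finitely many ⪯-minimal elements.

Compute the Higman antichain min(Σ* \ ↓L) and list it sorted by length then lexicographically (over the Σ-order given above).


min(Σ*\↓L) = [33, 211, 37721, 17131].

|Q|=24, |F|=16, |δ|=85 (12 ε).
min D↑ (15 st, q0=0, F={4}): 0:3→1,2→2,1→3,7→0 1:3→4,2→5,1→1,7→6 2:3→5,2→2,1→7,7→2 3:3→1,2→2,1→3,7→8 4:3→4,2→4,1→4,7→4 5:3→4,2→5,1→9,7→10 6:3→4,2→10,1→6,7→11 7:3→9,2→7,1→4,7→7 8:3→1,2→2,1→12,7→8 9:3→4,2→9,1→4,7→9 10:3→4,2→10,1→9,7→13 11:3→4,2→9,1→11,7→11 12:3→9,2→14,1→12,7→12 13:3→4,2→9,1→9,7→13 14:3→9,2→14,1→7,7→14.
'33': run [20, 10, 1] end={s7} ∉↓L; 2/2 deletions ∈↓L.
'211': run [20, 12, 4, 1] end={s7} rej; 3/3 del acc.
'37721': N↓-sim [20, 10, 6, 4, 2, 1] end={s7} — reject; 5/5 deletions ∈↓L.
'17131': |S_i|=[20, 19, 18, 16, 2, 1] end={s7} — reject; 5/5 del acc.
4 obstructions.


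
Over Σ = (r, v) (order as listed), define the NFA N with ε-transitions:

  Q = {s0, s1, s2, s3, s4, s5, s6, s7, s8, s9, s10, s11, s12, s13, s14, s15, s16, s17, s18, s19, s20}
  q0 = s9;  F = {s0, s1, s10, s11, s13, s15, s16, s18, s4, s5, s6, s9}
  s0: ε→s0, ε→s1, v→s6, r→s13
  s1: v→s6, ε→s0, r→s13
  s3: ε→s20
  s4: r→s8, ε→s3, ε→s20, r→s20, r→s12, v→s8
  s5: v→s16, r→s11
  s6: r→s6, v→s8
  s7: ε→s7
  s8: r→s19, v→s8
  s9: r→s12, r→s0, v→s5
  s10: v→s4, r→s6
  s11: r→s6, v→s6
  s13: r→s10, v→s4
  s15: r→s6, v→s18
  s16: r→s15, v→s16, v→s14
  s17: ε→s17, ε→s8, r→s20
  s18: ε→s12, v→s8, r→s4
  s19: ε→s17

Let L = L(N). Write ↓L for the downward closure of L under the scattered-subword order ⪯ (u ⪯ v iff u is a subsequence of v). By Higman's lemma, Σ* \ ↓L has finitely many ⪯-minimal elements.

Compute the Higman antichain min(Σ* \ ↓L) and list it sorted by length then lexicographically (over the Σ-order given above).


|Q|=21, |F|=12, |δ|=42 (11 ε).
min D↑ (12 st, q0=0, F={9}): 0:r→1,v→2 1:r→3,v→4 2:r→5,v→6 3:r→7,v→8 4:r→4,v→9 5:r→4,v→4 6:r→10,v→6 7:r→4,v→8 8:r→9,v→9 9:r→9,v→9 10:r→4,v→11 11:r→8,v→9 (ε-aug+det+¬).
'rvv': |S_i|=[19, 15, 9, 4] end={s17,s19,s20,s8} — reject; 3/3 del acc.
'rrvr': N↓-sim [19, 15, 10, 7, 5] end={s12,s17,s19,s20,s8} rej; 4/4 del acc.
'vrrv': N↓-sim [19, 14, 11, 8, 4] end={s17,s19,s20,s8} ∉↓L; 4/4 deletions ∈↓L.
'rrrrv': run [19, 15, 10, 9, 6, 4] end={s17,s19,s20,s8} rej; 5/5 single-dels accept.
'vvrvrr': |S_i|=[19, 14, 12, 10, 8, 7, 5] end={s12,s17,s19,s20,s8} — reject; 6/6 deletions ∈↓L.
5 obstructions.

A = [rvv, rrvr, vrrv, rrrrv, vvrvrr].


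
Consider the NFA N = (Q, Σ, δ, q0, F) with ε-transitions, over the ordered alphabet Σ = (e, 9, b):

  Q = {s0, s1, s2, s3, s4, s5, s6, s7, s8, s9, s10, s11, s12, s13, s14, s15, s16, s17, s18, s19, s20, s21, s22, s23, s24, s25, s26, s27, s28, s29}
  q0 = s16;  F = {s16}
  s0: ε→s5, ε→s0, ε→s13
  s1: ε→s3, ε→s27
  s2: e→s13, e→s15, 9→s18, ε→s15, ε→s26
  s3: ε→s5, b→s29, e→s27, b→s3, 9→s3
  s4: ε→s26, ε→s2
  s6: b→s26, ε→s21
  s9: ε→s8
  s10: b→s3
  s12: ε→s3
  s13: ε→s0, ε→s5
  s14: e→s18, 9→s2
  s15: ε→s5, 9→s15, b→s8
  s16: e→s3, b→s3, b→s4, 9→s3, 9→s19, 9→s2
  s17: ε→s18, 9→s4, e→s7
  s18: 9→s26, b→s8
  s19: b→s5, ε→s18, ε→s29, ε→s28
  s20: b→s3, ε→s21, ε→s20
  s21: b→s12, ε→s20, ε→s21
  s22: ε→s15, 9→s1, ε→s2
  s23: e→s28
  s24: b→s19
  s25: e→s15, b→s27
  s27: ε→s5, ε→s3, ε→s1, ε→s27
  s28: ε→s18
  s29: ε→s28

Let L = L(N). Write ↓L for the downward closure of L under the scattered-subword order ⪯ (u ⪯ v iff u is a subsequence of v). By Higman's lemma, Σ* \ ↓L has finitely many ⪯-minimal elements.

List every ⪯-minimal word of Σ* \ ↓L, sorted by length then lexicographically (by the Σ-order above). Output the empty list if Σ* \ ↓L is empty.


|Q|=30, |F|=1, |δ|=63 (32 ε).
min D↑ (2 st, q0=0, F={1}): 0:e→1,9→1,b→1 1:e→1,9→1,b→1 [Hopcroft].
'e': N↓-sim [16, 12] end={s0,s1,s13,s15,s18,s26,s27,s28,s29,s3,s5,s8} rej; 1/1 del acc.
'9': |S_i|=[16, 14] end={s0,s1,s13,s15,s18,s19,s2,s26,s27,s28,s29,s3,…} ∉↓L; 1/1 deletions ∈↓L.
'b': run [16, 14] end={s0,s1,s13,s15,s18,s2,s26,s27,s28,s29,s3,s4,…} ∉↓L; 1/1 deletions ∈↓L.
3 minimals (antichain).

min(Σ*\↓L) = [e, 9, b].


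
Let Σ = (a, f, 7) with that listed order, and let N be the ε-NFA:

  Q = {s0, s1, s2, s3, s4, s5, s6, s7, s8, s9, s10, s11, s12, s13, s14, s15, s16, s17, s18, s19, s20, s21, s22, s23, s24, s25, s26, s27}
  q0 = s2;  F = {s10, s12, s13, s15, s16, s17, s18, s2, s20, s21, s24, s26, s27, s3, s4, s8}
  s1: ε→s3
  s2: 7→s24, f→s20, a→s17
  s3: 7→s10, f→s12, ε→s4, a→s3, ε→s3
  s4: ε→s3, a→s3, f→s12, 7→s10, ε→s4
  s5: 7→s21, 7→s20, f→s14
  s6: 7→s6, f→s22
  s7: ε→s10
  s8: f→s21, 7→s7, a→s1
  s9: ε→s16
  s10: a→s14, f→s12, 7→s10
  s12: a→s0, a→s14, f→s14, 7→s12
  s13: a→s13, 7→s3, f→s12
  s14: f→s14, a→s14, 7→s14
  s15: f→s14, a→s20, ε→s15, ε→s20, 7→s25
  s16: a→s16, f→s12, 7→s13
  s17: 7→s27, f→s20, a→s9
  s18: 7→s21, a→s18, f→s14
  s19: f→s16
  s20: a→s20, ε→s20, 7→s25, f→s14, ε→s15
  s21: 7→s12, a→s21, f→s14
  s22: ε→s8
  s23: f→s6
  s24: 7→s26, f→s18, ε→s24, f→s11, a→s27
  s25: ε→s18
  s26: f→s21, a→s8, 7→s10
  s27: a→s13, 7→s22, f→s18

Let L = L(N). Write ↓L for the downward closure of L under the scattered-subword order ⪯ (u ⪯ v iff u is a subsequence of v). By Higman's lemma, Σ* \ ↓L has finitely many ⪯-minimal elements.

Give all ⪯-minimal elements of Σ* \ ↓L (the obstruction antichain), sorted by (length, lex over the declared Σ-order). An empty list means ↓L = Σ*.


min(Σ*\↓L) = [ff, aafa, 777a].

|Q|=28, |F|=16, |δ|=74 (14 ε).
min D↑ (15 st, q0=0, F={6}): 0:a→1,f→2,7→3 1:a→4,f→2,7→5 2:a→2,f→6,7→7 3:a→5,f→7,7→8 4:a→4,f→9,7→10 5:a→10,f→7,7→11 6:a→6,f→6,7→6 7:a→7,f→6,7→12 8:a→11,f→12,7→13 9:a→6,f→6,7→9 10:a→10,f→9,7→14 11:a→14,f→12,7→13 12:a→12,f→6,7→9 13:a→6,f→9,7→13 14:a→14,f→9,7→13.
'ff': N↓-sim [24, 9, 1] end={s14} — reject; 2/2 del acc.
'aafa': run [24, 20, 15, 3, 2] end={s0,s14} ∉↓L; 4/4 single-dels accept.
'777a': run [24, 18, 12, 5, 2] end={s0,s14} — reject; 4/4 single-dels accept.
3 minimals (antichain).


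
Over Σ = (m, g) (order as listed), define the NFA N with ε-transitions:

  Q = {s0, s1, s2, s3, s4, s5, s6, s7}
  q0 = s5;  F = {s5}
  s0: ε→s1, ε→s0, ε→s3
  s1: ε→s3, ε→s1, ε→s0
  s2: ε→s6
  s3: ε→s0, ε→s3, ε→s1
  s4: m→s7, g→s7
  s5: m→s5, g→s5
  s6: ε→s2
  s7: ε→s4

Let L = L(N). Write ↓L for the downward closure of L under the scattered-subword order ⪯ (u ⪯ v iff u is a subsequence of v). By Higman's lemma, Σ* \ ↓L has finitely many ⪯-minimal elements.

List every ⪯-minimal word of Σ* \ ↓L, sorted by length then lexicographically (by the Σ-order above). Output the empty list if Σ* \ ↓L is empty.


A = [].

|Q|=8, |F|=1, |δ|=16 (12 ε).
min D↑ (1 st, q0=0, F={}): 0:m→0,g→0 [Hopcroft].
L(D↑) = ∅; no obstructions.


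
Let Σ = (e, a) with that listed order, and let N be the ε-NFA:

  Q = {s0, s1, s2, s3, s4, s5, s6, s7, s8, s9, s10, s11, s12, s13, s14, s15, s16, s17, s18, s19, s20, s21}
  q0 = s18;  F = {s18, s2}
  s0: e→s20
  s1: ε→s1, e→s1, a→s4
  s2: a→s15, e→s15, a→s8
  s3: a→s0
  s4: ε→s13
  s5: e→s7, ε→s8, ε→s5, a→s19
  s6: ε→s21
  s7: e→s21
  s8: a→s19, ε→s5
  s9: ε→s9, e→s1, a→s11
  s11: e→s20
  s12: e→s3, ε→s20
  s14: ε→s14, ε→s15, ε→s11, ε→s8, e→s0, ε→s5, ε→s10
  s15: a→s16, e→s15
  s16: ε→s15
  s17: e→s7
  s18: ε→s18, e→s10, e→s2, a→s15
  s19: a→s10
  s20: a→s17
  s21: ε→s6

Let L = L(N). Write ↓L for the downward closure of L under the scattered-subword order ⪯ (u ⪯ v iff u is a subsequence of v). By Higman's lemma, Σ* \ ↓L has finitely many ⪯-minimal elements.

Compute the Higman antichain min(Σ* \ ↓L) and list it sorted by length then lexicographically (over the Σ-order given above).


A = [a, ee].

|Q|=22, |F|=2, |δ|=41 (17 ε).
min D↑ (3 st, q0=0, F={2}): 0:e→1,a→2 1:e→2,a→2 2:e→2,a→2 (ε-aug+det+¬).
'a': |S_i|=[11, 9] end={s10,s15,s16,s19,s21,s5,s6,s7,s8} — reject; 1/1 single-dels accept.
'ee': run [11, 10, 5] end={s15,s16,s21,s6,s7} ∉↓L; 2/2 deletions ∈↓L.
2 minimals (antichain).


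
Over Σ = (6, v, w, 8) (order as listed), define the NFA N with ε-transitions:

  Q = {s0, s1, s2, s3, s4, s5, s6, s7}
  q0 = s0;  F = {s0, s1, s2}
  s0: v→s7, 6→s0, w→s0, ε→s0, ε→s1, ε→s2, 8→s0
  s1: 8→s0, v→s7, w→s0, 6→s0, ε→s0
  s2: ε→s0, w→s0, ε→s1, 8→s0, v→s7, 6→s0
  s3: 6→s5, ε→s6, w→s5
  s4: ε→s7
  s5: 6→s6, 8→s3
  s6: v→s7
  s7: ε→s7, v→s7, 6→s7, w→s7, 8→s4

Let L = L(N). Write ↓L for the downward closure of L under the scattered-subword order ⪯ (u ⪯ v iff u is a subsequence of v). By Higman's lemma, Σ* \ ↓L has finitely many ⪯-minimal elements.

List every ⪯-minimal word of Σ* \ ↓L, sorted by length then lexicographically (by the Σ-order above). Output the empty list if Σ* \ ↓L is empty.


Antichain: [v].

|Q|=8, |F|=3, |δ|=30 (9 ε).
min D↑ (2 st, q0=0, F={1}): 0:6→0,v→1,w→0,8→0 1:6→1,v→1,w→1,8→1 [Hopcroft].
'v': N↓-sim [5, 2] end={s4,s7} ∉↓L; 1/1 deletions ∈↓L.
1 obstructions.


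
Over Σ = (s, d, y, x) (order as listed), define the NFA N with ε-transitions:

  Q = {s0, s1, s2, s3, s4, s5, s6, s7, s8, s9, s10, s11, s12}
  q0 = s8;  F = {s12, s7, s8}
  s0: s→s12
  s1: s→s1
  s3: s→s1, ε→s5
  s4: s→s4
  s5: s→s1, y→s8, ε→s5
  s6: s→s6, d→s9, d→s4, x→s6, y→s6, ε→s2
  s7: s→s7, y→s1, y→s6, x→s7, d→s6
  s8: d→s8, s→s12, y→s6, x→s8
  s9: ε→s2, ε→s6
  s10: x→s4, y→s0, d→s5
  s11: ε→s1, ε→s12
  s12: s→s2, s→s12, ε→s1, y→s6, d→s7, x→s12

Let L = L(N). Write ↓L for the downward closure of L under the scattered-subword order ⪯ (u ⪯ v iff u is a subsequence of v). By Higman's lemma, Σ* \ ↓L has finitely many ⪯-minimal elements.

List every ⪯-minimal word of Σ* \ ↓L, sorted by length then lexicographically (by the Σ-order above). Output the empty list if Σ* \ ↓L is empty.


|Q|=13, |F|=3, |δ|=36 (8 ε).
min D↑ (4 st, q0=0, F={2}): 0:s→1,d→0,y→2,x→0 1:s→1,d→3,y→2,x→1 2:s→2,d→2,y→2,x→2 3:s→3,d→2,y→2,x→3.
'y': run [8, 5] end={s1,s2,s4,s6,s9} — reject; 1/1 del acc.
'sdd': run [8, 7, 6, 4] end={s2,s4,s6,s9} rej; 3/3 del acc.
2 words, ⪯-incomp.

Antichain: [y, sdd].


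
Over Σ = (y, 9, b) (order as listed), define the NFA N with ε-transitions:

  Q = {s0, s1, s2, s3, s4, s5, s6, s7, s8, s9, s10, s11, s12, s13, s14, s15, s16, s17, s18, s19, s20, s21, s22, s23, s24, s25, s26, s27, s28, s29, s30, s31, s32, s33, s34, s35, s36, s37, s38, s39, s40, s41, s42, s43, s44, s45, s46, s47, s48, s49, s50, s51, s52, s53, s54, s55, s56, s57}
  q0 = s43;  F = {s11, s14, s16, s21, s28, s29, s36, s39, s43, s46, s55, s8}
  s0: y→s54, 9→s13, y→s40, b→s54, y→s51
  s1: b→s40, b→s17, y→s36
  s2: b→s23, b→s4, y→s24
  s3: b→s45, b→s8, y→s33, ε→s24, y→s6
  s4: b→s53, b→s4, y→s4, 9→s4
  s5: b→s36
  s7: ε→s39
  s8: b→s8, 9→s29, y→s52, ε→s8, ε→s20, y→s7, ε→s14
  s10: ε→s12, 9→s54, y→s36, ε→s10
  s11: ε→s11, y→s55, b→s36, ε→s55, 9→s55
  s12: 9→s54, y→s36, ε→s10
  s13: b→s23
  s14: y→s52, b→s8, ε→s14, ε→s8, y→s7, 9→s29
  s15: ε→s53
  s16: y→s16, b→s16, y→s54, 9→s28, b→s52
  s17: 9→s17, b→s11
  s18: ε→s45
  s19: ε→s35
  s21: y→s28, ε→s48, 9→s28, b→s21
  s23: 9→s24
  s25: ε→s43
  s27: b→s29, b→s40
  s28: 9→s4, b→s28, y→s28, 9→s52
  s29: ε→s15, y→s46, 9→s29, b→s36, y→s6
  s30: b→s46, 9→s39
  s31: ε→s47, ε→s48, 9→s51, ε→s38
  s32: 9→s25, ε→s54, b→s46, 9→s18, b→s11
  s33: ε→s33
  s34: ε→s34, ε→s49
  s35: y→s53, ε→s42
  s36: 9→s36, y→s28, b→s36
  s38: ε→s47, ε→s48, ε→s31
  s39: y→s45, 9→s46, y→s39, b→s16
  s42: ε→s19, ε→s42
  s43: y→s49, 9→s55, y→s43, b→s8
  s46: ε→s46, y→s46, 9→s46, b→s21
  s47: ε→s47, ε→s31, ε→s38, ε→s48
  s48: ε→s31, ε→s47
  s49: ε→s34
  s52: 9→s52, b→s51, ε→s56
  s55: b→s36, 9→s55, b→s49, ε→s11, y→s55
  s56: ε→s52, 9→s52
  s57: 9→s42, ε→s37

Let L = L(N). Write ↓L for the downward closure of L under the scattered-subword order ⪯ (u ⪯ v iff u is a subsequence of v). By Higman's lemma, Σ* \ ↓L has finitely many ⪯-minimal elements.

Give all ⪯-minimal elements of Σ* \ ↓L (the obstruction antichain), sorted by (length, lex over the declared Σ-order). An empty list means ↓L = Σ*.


|Q|=58, |F|=12, |δ|=130 (43 ε).
min D↑ (11 st, q0=0, F={9}): 0:y→0,9→1,b→2 1:y→1,9→1,b→3 2:y→4,9→5,b→2 3:y→6,9→3,b→3 4:y→4,9→7,b→8 5:y→7,9→5,b→3 6:y→6,9→9,b→6 7:y→7,9→7,b→10 8:y→8,9→6,b→8 9:y→9,9→9,b→9 10:y→6,9→6,b→10 [Hopcroft].
'9by9': |S_i|=[29, 20, 14, 6, 5] end={s4,s51,s52,s53,s56} ∉↓L; 4/4 single-dels accept.
'byb99': |S_i|=[29, 26, 18, 13, 6, 5] end={s4,s51,s52,s53,s56} — reject; 5/5 single-dels accept.
2 obstructions.

A = [9by9, byb99].


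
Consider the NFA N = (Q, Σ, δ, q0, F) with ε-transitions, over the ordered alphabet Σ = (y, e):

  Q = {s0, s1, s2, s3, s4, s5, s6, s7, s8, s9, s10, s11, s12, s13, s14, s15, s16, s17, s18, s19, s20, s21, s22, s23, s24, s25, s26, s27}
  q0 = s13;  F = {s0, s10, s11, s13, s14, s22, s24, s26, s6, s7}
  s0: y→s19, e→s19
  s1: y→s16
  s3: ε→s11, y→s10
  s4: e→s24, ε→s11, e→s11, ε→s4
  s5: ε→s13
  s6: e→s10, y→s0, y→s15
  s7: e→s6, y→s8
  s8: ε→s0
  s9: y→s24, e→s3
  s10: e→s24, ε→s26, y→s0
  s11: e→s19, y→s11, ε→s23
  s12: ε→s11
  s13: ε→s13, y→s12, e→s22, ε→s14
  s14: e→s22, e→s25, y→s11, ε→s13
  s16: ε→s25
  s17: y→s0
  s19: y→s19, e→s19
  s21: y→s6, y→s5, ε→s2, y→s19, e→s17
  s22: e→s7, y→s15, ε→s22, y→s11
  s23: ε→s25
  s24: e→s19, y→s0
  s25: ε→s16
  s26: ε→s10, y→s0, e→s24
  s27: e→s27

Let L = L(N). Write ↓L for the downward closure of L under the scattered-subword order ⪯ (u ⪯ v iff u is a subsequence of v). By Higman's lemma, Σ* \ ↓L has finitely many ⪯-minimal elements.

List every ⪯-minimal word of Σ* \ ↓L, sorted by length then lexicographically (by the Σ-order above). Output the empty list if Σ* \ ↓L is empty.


Antichain: [ye, eeyy, eeeeee].

|Q|=28, |F|=10, |δ|=54 (17 ε).
min D↑ (9 st, q0=0, F={3}): 0:y→1,e→2 1:y→1,e→3 2:y→1,e→4 3:y→3,e→3 4:y→5,e→6 5:y→3,e→3 6:y→5,e→7 7:y→5,e→8 8:y→5,e→3 [Hopcroft].
'ye': run [17, 9, 1] end={s19} — reject; 2/2 single-dels accept.
'eeyy': run [17, 14, 9, 4, 1] end={s19} ∉↓L; 4/4 single-dels accept.
'eeeeee': N↓-sim [17, 14, 9, 7, 5, 3, 1] end={s19} — reject; 6/6 deletions ∈↓L.
3 obstructions.


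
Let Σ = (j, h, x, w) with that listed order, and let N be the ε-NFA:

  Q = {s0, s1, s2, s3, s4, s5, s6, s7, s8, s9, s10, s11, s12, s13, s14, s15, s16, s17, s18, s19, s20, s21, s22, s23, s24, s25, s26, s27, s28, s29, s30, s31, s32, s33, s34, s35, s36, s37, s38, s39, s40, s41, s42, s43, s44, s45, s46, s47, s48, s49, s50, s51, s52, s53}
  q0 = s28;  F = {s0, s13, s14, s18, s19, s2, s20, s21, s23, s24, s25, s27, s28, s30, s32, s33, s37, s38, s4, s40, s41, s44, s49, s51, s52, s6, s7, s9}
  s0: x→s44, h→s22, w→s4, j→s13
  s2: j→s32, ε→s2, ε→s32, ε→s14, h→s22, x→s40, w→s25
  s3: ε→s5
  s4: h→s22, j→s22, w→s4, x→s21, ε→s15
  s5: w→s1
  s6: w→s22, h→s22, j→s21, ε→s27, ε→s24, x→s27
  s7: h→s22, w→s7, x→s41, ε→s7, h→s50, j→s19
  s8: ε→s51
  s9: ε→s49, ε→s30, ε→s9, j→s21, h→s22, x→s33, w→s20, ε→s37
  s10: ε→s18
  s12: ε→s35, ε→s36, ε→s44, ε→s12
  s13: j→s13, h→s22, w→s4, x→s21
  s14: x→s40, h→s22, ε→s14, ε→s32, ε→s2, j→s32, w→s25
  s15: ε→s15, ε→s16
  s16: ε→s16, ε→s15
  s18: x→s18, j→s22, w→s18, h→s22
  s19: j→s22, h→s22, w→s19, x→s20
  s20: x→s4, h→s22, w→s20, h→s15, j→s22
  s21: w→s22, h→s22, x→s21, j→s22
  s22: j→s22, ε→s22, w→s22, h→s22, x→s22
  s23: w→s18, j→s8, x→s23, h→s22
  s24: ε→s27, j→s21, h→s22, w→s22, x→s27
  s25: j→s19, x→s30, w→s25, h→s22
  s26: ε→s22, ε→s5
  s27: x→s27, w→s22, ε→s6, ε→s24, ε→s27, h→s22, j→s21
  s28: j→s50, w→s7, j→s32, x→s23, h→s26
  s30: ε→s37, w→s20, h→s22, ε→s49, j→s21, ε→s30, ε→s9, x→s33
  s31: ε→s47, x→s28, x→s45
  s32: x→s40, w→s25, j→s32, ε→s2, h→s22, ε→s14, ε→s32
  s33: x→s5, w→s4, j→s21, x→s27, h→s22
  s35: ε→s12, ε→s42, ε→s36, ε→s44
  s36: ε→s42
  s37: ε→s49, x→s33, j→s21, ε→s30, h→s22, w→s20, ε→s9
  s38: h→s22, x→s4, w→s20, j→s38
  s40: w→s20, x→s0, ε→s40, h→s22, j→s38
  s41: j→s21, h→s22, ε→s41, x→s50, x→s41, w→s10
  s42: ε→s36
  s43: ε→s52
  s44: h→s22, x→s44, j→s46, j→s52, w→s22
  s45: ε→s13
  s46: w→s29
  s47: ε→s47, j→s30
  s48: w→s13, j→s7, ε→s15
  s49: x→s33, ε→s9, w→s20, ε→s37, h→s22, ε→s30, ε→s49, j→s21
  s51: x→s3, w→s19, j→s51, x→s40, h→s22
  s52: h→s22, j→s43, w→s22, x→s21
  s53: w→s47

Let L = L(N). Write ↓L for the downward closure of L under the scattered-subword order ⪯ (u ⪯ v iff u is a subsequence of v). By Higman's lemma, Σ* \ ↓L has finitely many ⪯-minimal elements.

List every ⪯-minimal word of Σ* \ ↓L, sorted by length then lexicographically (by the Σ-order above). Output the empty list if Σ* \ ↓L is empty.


A = [h, xwj, wjj, wxjw, jxjxj, jxxxw].

|Q|=54, |F|=28, |δ|=190 (59 ε).
min D↑ (22 st, q0=0, F={2}): 0:j→1,h→2,x→3,w→4 1:j→1,h→2,x→5,w→6 2:j→2,h→2,x→2,w→2 3:j→7,h→2,x→3,w→8 4:j→9,h→2,x→10,w→4 5:j→11,h→2,x→12,w→13 6:j→9,h→2,x→14,w→6 7:j→7,h→2,x→5,w→9 8:j→2,h→2,x→8,w→8 9:j→2,h→2,x→13,w→9 10:j→15,h→2,x→10,w→8 11:j→11,h→2,x→16,w→13 12:j→17,h→2,x→18,w→16 13:j→2,h→2,x→16,w→13 14:j→15,h→2,x→19,w→13 15:j→2,h→2,x→15,w→2 16:j→2,h→2,x→15,w→16 17:j→17,h→2,x→15,w→16 18:j→20,h→2,x→18,w→2 19:j→15,h→2,x→21,w→16 20:j→20,h→2,x→15,w→2 21:j→15,h→2,x→21,w→2.
'h': run [41, 7] end={s1,s15,s16,s22,s26,s5,s50} rej; 1/1 del acc.
'xwj': N↓-sim [41, 34, 11, 1] end={s22} ∉↓L; 3/3 del acc.
'wjj': N↓-sim [41, 24, 7, 1] end={s22} ∉↓L; 3/3 del acc.
'wxjw': |S_i|=[41, 24, 20, 2, 1] end={s22} rej; 4/4 single-dels accept.
'jxjxj': |S_i|=[41, 34, 26, 12, 5, 1] end={s22} ∉↓L; 5/5 single-dels accept.
'jxxxw': N↓-sim [41, 34, 26, 18, 12, 3] end={s1,s22,s29} — reject; 5/5 del acc.
6 minimals (antichain).


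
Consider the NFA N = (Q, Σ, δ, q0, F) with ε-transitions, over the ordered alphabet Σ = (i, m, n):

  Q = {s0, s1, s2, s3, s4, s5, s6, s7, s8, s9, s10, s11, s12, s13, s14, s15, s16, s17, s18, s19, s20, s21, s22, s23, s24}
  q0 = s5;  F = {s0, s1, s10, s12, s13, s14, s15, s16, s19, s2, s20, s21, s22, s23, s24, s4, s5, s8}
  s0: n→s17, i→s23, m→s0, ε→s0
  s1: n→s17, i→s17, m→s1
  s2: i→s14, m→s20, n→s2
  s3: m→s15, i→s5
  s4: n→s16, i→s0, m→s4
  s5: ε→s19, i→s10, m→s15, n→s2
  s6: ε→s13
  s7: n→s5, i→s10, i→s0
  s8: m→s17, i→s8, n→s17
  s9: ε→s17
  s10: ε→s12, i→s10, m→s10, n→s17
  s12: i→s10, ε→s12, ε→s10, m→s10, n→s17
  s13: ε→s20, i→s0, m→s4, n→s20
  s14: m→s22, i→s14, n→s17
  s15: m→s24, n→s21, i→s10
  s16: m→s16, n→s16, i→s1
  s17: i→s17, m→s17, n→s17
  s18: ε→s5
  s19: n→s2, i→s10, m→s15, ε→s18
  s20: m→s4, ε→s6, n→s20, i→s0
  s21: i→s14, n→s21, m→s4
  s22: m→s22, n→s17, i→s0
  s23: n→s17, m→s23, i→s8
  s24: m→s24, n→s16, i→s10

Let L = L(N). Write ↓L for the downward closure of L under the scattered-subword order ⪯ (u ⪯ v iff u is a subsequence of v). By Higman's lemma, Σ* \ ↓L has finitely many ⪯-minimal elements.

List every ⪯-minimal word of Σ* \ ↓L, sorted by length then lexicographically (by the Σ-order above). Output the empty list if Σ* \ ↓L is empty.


|Q|=25, |F|=18, |δ|=73 (11 ε).
min D↑ (16 st, q0=0, F={4}): 0:i→1,m→2,n→3 1:i→1,m→1,n→4 2:i→1,m→5,n→6 3:i→7,m→8,n→3 4:i→4,m→4,n→4 5:i→1,m→5,n→9 6:i→7,m→10,n→6 7:i→7,m→11,n→4 8:i→12,m→10,n→8 9:i→13,m→9,n→9 10:i→12,m→10,n→9 11:i→12,m→11,n→4 12:i→14,m→12,n→4 13:i→4,m→13,n→4 14:i→15,m→14,n→4 15:i→15,m→4,n→4 [Hopcroft].
'in': run [21, 9, 1] end={s17} rej; 2/2 deletions ∈↓L.
'mmnii': run [21, 17, 11, 3, 2, 1] end={s17} rej; 5/5 deletions ∈↓L.
'nmiiim': run [21, 14, 11, 5, 3, 2, 1] end={s17} ∉↓L; 6/6 single-dels accept.
3 minimals (antichain).

A = [in, mmnii, nmiiim].


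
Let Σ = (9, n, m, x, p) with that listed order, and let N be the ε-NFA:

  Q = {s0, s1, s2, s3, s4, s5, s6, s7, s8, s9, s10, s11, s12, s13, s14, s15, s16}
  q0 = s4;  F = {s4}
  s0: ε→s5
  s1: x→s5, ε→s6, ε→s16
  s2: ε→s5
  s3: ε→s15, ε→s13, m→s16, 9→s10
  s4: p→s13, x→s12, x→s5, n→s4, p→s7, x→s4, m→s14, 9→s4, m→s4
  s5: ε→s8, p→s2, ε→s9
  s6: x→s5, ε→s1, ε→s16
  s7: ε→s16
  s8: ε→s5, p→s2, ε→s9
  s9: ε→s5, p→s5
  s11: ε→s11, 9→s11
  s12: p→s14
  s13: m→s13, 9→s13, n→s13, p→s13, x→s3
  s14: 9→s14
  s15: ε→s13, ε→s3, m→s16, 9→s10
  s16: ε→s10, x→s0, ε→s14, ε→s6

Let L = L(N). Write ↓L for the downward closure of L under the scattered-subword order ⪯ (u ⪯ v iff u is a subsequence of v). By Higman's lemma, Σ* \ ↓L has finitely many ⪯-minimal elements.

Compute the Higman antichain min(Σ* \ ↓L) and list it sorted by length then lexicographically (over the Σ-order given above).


A = [p].

|Q|=17, |F|=1, |δ|=47 (20 ε).
min D↑ (2 st, q0=0, F={1}): 0:9→0,n→0,m→0,x→0,p→1 1:9→1,n→1,m→1,x→1,p→1 [Hopcroft].
'p': |S_i|=[16, 14] end={s0,s1,s10,s13,s14,s15,s16,s2,s3,s5,s6,s7,…} — reject; 1/1 deletions ∈↓L.
1 minimals (antichain).


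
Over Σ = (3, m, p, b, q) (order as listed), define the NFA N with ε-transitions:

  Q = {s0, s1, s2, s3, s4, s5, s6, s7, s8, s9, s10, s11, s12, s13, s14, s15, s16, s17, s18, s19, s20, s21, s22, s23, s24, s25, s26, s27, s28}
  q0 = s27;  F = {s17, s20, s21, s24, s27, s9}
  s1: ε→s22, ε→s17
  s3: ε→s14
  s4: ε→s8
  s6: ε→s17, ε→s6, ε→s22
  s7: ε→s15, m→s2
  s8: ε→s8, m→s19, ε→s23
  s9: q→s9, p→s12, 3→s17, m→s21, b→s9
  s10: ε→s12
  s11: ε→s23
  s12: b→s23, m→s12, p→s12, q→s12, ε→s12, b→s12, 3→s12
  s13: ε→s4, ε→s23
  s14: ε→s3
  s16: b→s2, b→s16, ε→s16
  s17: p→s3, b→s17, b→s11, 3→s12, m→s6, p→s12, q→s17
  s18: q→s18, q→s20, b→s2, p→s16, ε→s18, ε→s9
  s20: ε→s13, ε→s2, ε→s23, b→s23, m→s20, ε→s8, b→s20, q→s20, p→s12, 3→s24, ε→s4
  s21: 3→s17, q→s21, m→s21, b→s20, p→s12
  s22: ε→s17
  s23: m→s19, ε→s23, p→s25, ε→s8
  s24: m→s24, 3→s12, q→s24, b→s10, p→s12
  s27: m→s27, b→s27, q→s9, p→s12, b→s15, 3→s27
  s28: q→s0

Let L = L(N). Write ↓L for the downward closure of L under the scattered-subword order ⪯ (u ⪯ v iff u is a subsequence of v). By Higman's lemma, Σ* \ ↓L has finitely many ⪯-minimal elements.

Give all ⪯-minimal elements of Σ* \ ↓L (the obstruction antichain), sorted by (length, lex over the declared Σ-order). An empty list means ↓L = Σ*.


A = [p, q33, qmb3b].

|Q|=29, |F|=6, |δ|=78 (27 ε).
min D↑ (7 st, q0=0, F={1}): 0:3→0,m→0,p→1,b→0,q→2 1:3→1,m→1,p→1,b→1,q→1 2:3→3,m→4,p→1,b→2,q→2 3:3→1,m→3,p→1,b→3,q→3 4:3→3,m→4,p→1,b→5,q→4 5:3→6,m→5,p→1,b→5,q→5 6:3→1,m→6,p→1,b→1,q→6.
'p': run [21, 7] end={s12,s14,s19,s23,s25,s3,s8} — reject; 1/1 del acc.
'q33': N↓-sim [21, 19, 13, 5] end={s12,s19,s23,s25,s8} rej; 3/3 del acc.
'qmb3b': N↓-sim [21, 19, 18, 17, 7, 6] end={s10,s12,s19,s23,s25,s8} rej; 5/5 single-dels accept.
3 minimals (antichain).


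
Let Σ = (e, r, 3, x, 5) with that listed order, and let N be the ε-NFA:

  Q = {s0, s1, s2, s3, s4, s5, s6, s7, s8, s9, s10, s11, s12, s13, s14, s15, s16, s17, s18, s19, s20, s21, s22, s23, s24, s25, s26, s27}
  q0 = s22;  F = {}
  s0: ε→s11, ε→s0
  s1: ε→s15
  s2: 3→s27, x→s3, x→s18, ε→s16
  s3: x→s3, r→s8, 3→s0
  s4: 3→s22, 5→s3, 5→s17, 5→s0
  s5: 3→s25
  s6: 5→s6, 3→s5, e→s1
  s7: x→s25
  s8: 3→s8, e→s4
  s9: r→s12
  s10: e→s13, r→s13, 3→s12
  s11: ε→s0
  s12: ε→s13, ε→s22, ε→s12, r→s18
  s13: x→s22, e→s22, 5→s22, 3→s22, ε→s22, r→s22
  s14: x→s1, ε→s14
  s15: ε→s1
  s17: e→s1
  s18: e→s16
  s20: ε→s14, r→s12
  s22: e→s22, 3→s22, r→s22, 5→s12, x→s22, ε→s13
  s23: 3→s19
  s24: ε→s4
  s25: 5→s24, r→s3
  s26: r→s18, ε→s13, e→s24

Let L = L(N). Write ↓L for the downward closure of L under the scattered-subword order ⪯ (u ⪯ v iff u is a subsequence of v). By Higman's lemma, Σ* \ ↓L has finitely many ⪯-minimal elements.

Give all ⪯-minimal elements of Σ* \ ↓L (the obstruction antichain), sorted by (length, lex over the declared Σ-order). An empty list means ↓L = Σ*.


A = [ε].

|Q|=28, |F|=0, |δ|=56 (15 ε).
min D↑ (1 st, q0=0, F={0}): 0:e→0,r→0,3→0,x→0,5→0 [Hopcroft].
ε ∈ L(D↑) — L = ∅.


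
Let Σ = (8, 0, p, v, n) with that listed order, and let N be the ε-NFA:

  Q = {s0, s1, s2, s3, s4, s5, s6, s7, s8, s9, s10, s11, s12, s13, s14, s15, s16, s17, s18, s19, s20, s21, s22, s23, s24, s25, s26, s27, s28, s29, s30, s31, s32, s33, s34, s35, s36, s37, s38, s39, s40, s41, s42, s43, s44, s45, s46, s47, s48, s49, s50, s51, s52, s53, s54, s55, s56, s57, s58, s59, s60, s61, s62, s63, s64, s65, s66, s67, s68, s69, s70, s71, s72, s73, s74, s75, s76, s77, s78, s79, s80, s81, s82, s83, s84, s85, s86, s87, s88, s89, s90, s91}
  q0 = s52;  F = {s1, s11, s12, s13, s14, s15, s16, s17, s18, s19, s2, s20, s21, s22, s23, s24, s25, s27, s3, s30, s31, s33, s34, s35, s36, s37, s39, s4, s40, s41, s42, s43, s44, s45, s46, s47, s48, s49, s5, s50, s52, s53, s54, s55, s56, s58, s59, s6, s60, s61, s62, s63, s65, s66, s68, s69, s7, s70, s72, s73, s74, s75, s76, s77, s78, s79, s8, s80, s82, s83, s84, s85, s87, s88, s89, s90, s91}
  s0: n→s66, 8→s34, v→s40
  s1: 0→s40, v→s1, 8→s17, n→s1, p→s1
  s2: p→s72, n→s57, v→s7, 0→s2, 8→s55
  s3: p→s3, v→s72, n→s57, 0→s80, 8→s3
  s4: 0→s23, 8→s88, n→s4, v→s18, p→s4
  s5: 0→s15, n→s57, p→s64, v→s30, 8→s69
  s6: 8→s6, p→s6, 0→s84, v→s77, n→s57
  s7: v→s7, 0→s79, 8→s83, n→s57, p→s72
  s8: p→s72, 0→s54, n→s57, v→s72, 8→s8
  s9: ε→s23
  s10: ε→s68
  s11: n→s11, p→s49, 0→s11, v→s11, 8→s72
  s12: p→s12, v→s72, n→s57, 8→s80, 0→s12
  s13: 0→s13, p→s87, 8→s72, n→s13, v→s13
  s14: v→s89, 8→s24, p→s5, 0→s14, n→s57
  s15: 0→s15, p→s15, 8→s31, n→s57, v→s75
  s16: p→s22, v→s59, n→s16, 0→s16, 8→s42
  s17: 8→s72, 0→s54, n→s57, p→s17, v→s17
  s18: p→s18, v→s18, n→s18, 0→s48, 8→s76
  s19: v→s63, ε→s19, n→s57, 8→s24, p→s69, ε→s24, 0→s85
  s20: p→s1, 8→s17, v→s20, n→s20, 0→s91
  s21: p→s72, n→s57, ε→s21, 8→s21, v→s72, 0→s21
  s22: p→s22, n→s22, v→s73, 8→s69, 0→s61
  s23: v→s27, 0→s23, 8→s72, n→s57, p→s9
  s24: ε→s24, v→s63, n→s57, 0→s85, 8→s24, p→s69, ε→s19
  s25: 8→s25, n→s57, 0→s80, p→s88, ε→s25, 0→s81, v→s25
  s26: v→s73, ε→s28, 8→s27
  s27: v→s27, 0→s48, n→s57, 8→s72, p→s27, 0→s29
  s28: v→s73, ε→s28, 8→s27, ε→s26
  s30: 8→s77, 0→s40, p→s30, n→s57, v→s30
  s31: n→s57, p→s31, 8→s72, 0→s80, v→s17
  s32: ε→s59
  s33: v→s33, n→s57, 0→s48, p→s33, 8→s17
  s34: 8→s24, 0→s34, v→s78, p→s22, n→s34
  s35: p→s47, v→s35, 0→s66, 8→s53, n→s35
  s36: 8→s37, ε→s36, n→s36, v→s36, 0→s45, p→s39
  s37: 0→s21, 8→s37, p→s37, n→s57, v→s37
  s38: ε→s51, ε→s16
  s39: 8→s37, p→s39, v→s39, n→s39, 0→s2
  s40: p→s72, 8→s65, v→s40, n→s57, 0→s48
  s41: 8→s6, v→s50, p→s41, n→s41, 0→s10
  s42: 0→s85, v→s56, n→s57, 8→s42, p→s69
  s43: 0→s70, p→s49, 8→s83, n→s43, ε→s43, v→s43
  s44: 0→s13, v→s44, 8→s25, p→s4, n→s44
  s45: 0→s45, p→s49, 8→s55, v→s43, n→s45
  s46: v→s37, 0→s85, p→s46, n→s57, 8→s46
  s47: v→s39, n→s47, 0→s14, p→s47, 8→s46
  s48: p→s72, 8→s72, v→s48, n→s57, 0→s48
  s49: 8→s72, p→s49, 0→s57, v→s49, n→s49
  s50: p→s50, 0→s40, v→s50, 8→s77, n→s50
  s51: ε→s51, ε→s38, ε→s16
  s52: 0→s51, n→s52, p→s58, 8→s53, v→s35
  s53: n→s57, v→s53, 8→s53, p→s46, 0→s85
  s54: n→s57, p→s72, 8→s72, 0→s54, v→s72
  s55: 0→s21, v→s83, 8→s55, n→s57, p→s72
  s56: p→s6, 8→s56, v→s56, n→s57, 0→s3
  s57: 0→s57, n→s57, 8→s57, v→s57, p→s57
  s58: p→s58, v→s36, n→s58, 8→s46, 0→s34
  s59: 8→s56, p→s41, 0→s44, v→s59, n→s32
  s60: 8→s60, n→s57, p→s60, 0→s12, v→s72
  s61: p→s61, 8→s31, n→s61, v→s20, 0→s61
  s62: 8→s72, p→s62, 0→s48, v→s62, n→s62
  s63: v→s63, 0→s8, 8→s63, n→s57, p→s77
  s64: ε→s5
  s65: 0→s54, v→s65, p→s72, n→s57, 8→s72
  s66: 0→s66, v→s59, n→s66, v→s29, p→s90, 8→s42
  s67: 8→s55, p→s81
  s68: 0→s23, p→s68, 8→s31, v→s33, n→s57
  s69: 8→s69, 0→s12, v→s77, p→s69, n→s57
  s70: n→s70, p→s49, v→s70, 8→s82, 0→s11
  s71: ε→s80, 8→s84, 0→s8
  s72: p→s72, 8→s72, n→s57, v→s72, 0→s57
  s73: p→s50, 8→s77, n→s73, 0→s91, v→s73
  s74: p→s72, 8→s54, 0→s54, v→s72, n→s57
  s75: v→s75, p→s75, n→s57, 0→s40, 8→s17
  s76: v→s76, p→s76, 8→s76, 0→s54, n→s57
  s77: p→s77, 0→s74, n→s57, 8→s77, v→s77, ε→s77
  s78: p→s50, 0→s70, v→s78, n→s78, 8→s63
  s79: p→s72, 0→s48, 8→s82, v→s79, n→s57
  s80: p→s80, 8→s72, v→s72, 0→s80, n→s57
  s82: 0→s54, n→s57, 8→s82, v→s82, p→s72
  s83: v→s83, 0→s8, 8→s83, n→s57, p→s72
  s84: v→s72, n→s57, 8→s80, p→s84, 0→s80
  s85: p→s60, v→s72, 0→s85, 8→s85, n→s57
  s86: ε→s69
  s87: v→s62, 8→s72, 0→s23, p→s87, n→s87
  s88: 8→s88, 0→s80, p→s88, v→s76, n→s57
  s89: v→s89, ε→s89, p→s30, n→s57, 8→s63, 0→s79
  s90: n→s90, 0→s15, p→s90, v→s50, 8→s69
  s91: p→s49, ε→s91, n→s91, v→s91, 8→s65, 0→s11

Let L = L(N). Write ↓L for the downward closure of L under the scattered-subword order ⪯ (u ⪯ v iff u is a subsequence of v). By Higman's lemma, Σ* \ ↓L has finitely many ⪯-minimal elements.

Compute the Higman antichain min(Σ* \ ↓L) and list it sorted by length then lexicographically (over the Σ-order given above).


|Q|=92, |F|=77, |δ|=429 (25 ε).
min D↑ (77 st, q0=0, F={7}): 0:8→1,0→2,p→3,v→4,n→0 1:8→1,0→5,p→6,v→1,n→7 2:8→8,0→2,p→9,v→10,n→2 3:8→6,0→11,p→3,v→12,n→3 4:8→1,0→13,p→14,v→4,n→4 5:8→5,0→5,p→15,v→16,n→7 6:8→6,0→5,p→6,v→17,n→7 7:8→7,0→7,p→7,v→7,n→7 8:8→8,0→5,p→18,v→19,n→7 9:8→18,0→20,p→9,v→21,n→9 10:8→19,0→22,p→23,v→10,n→10 11:8→24,0→11,p→9,v→25,n→11 12:8→17,0→26,p→27,v→12,n→12 13:8→8,0→13,p→28,v→10,n→13 14:8→6,0→29,p→14,v→27,n→14 15:8→15,0→30,p→15,v→16,n→7 16:8→16,0→7,p→16,v→16,n→7 17:8→17,0→31,p→17,v→17,n→7 18:8→18,0→30,p→18,v→32,n→7 19:8→19,0→33,p→34,v→19,n→7 20:8→35,0→20,p→20,v→36,n→20 21:8→32,0→37,p→38,v→21,n→21 22:8→39,0→40,p→41,v→22,n→22 23:8→34,0→42,p→23,v→38,n→23 24:8→24,0→5,p→18,v→43,n→7 25:8→43,0→44,p→38,v→25,n→25 26:8→45,0→26,p→46,v→47,n→26 27:8→17,0→48,p→27,v→27,n→27 28:8→18,0→49,p→28,v→38,n→28 29:8→24,0→29,p→50,v→51,n→7 30:8→52,0→30,p→30,v→16,n→7 31:8→31,0→31,p→16,v→16,n→7 32:8→32,0→53,p→32,v→32,n→7 33:8→33,0→52,p→33,v→16,n→7 34:8→34,0→54,p→34,v→32,n→7 35:8→16,0→52,p→35,v→55,n→7 36:8→55,0→37,p→56,v→36,n→36 37:8→57,0→58,p→46,v→37,n→37 38:8→32,0→59,p→38,v→38,n→38 39:8→39,0→52,p→60,v→39,n→7 40:8→16,0→40,p→61,v→40,n→40 41:8→60,0→62,p→41,v→63,n→41 42:8→35,0→62,p→42,v→64,n→7 43:8→43,0→65,p→32,v→43,n→7 44:8→66,0→58,p→46,v→44,n→44 45:8→45,0→31,p→16,v→67,n→7 46:8→16,0→7,p→46,v→46,n→46 47:8→67,0→44,p→46,v→47,n→47 48:8→45,0→48,p→16,v→68,n→7 49:8→35,0→49,p→49,v→69,n→7 50:8→18,0→49,p→50,v→70,n→7 51:8→43,0→71,p→70,v→51,n→7 52:8→16,0→52,p→52,v→16,n→7 53:8→72,0→72,p→16,v→16,n→7 54:8→52,0→52,p→54,v→16,n→7 55:8→16,0→72,p→55,v→55,n→7 56:8→55,0→59,p→56,v→56,n→56 57:8→16,0→72,p→16,v→57,n→7 58:8→16,0→58,p→46,v→58,n→58 59:8→57,0→73,p→16,v→59,n→7 60:8→60,0→52,p→60,v→74,n→7 61:8→16,0→62,p→61,v→75,n→61 62:8→16,0→62,p→62,v→76,n→7 63:8→74,0→73,p→63,v→63,n→63 64:8→55,0→73,p→64,v→64,n→7 65:8→65,0→72,p→16,v→16,n→7 66:8→66,0→72,p→16,v→66,n→7 67:8→67,0→65,p→16,v→67,n→7 68:8→67,0→71,p→16,v→68,n→7 69:8→55,0→59,p→69,v→69,n→7 70:8→32,0→59,p→70,v→70,n→7 71:8→66,0→73,p→16,v→71,n→7 72:8→16,0→72,p→16,v→16,n→7 73:8→16,0→73,p→16,v→73,n→7 74:8→74,0→72,p→74,v→74,n→7 75:8→16,0→73,p→75,v→75,n→75 76:8→16,0→73,p→76,v→76,n→7 (ε-aug+det+¬).
'8n': N↓-sim [86, 33, 1] end={s57} — reject; 2/2 single-dels accept.
'80v0': run [86, 33, 13, 2, 1] end={s57} rej; 4/4 del acc.
'vp0n': run [86, 78, 58, 41, 1] end={s57} — reject; 4/4 single-dels accept.
'pv0p0': run [86, 71, 41, 22, 3, 1] end={s57} rej; 5/5 del acc.
'0p0880': N↓-sim [86, 77, 46, 27, 7, 2, 1] end={s57} — reject; 6/6 single-dels accept.
'0v0080': N↓-sim [86, 77, 54, 36, 15, 2, 1] end={s57} — reject; 6/6 single-dels accept.
6 words, ⪯-incomp.

A = [8n, 80v0, vp0n, pv0p0, 0p0880, 0v0080].


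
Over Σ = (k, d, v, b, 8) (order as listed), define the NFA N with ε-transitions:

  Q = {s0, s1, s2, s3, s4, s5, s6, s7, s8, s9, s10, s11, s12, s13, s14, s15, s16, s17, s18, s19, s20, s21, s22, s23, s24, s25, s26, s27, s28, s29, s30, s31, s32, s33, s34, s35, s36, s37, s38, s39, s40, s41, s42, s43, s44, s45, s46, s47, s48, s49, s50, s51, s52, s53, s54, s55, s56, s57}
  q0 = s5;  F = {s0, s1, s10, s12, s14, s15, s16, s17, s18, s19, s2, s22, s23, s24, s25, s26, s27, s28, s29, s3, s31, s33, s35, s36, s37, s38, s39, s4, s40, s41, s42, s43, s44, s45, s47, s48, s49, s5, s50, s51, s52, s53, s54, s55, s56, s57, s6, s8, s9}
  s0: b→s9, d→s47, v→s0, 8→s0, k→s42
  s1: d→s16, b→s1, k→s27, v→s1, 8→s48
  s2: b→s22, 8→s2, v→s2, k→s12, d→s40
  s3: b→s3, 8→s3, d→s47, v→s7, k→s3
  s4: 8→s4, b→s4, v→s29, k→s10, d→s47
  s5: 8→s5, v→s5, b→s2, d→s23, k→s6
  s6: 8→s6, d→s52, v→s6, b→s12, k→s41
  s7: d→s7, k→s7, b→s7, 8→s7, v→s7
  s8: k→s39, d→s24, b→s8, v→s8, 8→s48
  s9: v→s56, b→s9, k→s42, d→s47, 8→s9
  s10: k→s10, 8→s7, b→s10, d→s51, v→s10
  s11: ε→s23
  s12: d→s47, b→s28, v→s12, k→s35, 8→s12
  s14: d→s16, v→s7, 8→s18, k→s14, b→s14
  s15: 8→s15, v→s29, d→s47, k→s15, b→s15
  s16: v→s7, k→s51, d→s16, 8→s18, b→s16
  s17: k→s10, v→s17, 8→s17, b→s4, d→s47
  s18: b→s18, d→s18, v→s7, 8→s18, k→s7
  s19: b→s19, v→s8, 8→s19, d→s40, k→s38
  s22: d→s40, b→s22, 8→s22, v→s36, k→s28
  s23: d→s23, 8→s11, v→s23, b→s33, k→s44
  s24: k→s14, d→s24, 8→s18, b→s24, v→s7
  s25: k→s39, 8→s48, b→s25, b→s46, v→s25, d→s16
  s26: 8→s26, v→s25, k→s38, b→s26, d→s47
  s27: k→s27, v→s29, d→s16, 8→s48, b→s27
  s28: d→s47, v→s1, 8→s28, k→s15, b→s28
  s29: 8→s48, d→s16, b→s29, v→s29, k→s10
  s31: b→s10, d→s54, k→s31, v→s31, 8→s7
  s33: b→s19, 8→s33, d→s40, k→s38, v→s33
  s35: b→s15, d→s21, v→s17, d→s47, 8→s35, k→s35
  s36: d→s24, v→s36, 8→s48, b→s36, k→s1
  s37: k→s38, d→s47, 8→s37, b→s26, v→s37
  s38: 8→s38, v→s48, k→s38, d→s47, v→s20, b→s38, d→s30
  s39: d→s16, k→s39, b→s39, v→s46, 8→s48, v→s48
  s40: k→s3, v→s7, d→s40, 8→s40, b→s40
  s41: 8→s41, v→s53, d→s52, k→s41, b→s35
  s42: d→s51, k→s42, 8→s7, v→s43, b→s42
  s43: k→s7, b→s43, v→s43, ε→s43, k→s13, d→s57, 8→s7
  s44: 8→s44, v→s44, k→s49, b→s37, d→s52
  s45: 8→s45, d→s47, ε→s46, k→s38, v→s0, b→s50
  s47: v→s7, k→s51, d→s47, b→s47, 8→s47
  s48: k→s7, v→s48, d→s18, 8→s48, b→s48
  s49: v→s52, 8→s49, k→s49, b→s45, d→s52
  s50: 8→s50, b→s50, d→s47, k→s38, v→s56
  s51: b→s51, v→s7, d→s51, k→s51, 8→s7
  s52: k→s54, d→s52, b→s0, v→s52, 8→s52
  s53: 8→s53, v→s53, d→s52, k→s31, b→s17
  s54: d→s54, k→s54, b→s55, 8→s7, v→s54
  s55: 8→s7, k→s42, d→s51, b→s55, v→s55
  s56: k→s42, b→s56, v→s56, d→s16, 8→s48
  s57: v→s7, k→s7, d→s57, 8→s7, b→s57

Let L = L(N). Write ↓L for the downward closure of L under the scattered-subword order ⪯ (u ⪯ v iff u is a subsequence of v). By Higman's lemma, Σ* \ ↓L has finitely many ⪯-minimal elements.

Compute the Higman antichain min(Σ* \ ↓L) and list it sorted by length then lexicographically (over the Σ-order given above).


min(Σ*\↓L) = [bdv, kdk8, kkvk8, dbkvk, bbv8k].

|Q|=58, |F|=49, |δ|=259 (3 ε).
min D↑ (50 st, q0=0, F={22}): 0:k→1,d→2,v→0,b→3,8→0 1:k→4,d→5,v→1,b→6,8→1 2:k→7,d→2,v→2,b→8,8→2 3:k→6,d→9,v→3,b→10,8→3 4:k→4,d→5,v→11,b→12,8→4 5:k→13,d→5,v→5,b→14,8→5 6:k→12,d→15,v→6,b→16,8→6 7:k→17,d→5,v→7,b→18,8→7 8:k→19,d→9,v→8,b→20,8→8 9:k→21,d→9,v→22,b→9,8→9 10:k→16,d→9,v→23,b→10,8→10 11:k→24,d→5,v→11,b→25,8→11 12:k→12,d→15,v→25,b→26,8→12 13:k→13,d→13,v→13,b→27,8→22 14:k→28,d→15,v→14,b→29,8→14 15:k→30,d→15,v→22,b→15,8→15 16:k→26,d→15,v→31,b→16,8→16 17:k→17,d→5,v→5,b→32,8→17 18:k→19,d→15,v→18,b→33,8→18 19:k→19,d→15,v→34,b→19,8→19 20:k→19,d→9,v→35,b→20,8→20 21:k→21,d→15,v→22,b→21,8→21 22:k→22,d→22,v→22,b→22,8→22 23:k→31,d→36,v→23,b→23,8→34 24:k→24,d→13,v→24,b→37,8→22 25:k→37,d→15,v→25,b→38,8→25 26:k→26,d→15,v→39,b→26,8→26 27:k→28,d→30,v→27,b→27,8→22 28:k→28,d→30,v→40,b→28,8→22 29:k→28,d→15,v→41,b→29,8→29 30:k→30,d→30,v→22,b→30,8→22 31:k→42,d→43,v→31,b→31,8→34 32:k→19,d→15,v→14,b→44,8→32 33:k→19,d→15,v→45,b→33,8→33 34:k→22,d→46,v→34,b→34,8→34 35:k→47,d→36,v→35,b→35,8→34 36:k→48,d→36,v→22,b→36,8→46 37:k→37,d→30,v→37,b→37,8→22 38:k→37,d→15,v→39,b→38,8→38 39:k→37,d→43,v→39,b→39,8→34 40:k→22,d→49,v→40,b→40,8→22 41:k→28,d→43,v→41,b→41,8→34 42:k→42,d→43,v→39,b→42,8→34 43:k→30,d→43,v→22,b→43,8→46 44:k→19,d→15,v→41,b→44,8→44 45:k→47,d→43,v→45,b→45,8→34 46:k→22,d→46,v→22,b→46,8→46 47:k→47,d→43,v→34,b→47,8→34 48:k→48,d→43,v→22,b→48,8→46 49:k→22,d→49,v→22,b→49,8→22 (ε-aug+det+¬).
'bdv': |S_i|=[56, 45, 12, 1] end={s7} — reject; 3/3 del acc.
'kdk8': |S_i|=[56, 45, 18, 8, 1] end={s7} — reject; 4/4 deletions ∈↓L.
'kkvk8': N↓-sim [56, 45, 37, 24, 10, 1] end={s7} rej; 5/5 del acc.
'dbkvk': run [56, 38, 31, 17, 8, 2] end={s13,s7} — reject; 5/5 single-dels accept.
'bbv8k': N↓-sim [56, 45, 36, 23, 3, 1] end={s7} — reject; 5/5 deletions ∈↓L.
5 obstructions.
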